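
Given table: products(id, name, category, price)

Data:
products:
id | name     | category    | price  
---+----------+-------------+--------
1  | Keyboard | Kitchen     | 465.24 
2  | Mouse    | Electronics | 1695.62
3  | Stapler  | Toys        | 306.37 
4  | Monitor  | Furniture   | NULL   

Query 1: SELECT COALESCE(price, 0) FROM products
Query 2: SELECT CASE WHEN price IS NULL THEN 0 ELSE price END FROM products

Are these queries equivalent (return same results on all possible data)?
Yes, equivalent

Both queries return: [(0,), (306.37,), (465.24,), (1695.62,)]

Reason: COALESCE vs CASE for NULL handling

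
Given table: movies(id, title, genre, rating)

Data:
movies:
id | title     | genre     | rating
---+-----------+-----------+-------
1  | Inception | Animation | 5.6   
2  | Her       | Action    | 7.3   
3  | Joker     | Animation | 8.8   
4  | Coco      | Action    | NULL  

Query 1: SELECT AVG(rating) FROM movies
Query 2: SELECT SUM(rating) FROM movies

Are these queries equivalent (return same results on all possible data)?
No, not equivalent

Query 1 returns: [(7.233333333333333,)]
Query 2 returns: [(21.7,)]

Reason: AVG vs SUM give different aggregate values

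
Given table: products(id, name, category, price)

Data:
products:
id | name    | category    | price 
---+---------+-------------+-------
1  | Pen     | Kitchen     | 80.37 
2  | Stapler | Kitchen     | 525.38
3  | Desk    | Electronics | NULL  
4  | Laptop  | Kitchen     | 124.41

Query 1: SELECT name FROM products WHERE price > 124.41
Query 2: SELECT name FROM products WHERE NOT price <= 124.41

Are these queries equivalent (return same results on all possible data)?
Yes, equivalent

Both queries return: [('Stapler',)]

Reason: Both filter price > 124.41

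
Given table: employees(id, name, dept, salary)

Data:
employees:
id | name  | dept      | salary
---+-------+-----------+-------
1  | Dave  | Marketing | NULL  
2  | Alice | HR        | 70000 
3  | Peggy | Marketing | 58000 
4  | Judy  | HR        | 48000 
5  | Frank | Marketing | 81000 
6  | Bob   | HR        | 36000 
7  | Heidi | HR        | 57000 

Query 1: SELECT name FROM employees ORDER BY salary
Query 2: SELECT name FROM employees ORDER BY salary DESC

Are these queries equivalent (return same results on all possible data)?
No, not equivalent

Query 1 returns: [('Dave',), ('Bob',), ('Judy',), ('Heidi',), ('Peggy',), ('Alice',), ('Frank',)]
Query 2 returns: [('Frank',), ('Alice',), ('Peggy',), ('Heidi',), ('Judy',), ('Bob',), ('Dave',)]

Reason: ASC vs DESC gives opposite ordering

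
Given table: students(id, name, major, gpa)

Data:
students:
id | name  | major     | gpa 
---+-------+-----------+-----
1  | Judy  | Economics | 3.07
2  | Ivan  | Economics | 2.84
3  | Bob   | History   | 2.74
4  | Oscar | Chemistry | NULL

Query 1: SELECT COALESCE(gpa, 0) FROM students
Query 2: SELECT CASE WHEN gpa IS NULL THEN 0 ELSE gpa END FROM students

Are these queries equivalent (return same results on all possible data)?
Yes, equivalent

Both queries return: [(0,), (2.74,), (2.84,), (3.07,)]

Reason: COALESCE vs CASE for NULL handling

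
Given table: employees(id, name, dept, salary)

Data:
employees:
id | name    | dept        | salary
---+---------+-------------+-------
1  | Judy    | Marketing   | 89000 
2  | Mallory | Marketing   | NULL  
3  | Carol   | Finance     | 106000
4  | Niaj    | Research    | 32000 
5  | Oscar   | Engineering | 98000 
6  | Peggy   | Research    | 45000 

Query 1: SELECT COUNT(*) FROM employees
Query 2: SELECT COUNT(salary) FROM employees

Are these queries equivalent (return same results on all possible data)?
No, not equivalent

Query 1 returns: [(6,)]
Query 2 returns: [(5,)]

Reason: COUNT(*) includes NULLs, COUNT(column) excludes them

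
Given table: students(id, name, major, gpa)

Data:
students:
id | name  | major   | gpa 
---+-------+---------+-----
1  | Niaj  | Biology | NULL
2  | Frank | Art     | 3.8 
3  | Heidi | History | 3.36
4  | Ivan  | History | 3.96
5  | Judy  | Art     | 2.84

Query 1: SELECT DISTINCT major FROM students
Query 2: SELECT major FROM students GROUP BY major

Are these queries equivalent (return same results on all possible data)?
Yes, equivalent

Both queries return: [('Art',), ('Biology',), ('History',)]

Reason: Both get unique majors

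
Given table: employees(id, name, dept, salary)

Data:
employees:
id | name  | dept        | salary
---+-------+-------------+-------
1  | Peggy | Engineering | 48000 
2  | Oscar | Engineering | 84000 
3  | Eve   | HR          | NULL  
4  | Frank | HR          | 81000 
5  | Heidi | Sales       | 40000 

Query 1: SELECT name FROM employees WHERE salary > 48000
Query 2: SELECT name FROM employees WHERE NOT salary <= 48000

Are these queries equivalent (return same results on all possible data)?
Yes, equivalent

Both queries return: [('Frank',), ('Oscar',)]

Reason: Both filter salary > 48000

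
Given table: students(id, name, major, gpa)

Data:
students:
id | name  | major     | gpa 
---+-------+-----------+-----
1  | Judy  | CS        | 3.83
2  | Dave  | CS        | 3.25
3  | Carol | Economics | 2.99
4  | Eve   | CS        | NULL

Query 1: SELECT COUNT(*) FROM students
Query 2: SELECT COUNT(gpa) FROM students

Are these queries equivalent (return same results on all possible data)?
No, not equivalent

Query 1 returns: [(4,)]
Query 2 returns: [(3,)]

Reason: COUNT(*) includes NULLs, COUNT(column) excludes them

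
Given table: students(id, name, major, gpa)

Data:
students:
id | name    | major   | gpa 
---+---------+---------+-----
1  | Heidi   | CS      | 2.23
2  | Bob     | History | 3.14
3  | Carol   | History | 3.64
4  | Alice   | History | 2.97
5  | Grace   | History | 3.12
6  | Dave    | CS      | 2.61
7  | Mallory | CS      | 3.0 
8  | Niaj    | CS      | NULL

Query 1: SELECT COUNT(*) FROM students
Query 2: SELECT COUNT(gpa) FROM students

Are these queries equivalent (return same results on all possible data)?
No, not equivalent

Query 1 returns: [(8,)]
Query 2 returns: [(7,)]

Reason: COUNT(*) includes NULLs, COUNT(column) excludes them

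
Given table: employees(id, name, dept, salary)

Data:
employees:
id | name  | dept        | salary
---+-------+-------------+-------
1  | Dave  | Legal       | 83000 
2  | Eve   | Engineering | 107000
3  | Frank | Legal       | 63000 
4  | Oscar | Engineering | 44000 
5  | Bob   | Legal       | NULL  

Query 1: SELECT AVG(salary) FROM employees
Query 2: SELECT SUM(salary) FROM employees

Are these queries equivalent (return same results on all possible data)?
No, not equivalent

Query 1 returns: [(74250.0,)]
Query 2 returns: [(297000,)]

Reason: AVG vs SUM give different aggregate values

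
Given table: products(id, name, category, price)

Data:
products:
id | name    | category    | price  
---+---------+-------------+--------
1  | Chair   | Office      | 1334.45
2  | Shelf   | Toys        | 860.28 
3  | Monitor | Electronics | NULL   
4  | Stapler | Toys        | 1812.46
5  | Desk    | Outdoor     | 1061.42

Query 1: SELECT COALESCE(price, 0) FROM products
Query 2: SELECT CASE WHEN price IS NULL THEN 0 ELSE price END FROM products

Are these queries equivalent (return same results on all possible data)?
Yes, equivalent

Both queries return: [(0,), (860.28,), (1061.42,), (1334.45,), (1812.46,)]

Reason: COALESCE vs CASE for NULL handling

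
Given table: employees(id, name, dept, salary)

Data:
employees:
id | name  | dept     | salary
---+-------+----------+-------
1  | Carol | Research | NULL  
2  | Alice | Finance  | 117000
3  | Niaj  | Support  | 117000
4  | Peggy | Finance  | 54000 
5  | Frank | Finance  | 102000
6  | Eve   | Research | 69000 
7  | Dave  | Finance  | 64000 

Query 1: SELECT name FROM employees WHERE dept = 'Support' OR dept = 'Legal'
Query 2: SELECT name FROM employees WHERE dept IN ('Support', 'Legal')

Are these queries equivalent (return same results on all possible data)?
Yes, equivalent

Both queries return: [('Niaj',)]

Reason: OR vs IN are equivalent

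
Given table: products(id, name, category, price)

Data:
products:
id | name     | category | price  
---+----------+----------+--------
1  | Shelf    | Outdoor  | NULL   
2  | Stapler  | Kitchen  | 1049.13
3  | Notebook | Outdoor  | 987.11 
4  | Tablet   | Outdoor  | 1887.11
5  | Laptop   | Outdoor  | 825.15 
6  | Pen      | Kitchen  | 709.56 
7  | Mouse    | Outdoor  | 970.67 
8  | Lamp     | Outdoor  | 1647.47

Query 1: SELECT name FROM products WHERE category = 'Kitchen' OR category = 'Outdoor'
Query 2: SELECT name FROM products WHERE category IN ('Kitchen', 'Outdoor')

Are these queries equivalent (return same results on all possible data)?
Yes, equivalent

Both queries return: [('Lamp',), ('Laptop',), ('Mouse',), ('Notebook',), ('Pen',), ('Shelf',), ('Stapler',), ('Tablet',)]

Reason: OR vs IN are equivalent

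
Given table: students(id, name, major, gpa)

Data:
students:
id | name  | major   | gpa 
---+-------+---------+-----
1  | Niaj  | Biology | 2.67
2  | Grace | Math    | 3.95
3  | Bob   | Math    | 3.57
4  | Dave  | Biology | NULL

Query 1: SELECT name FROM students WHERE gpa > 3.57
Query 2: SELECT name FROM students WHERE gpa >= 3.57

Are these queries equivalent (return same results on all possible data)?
No, not equivalent

Query 1 returns: [('Grace',)]
Query 2 returns: [('Grace',), ('Bob',)]

Reason: > vs >= gives different results when gpa = 3.57 exists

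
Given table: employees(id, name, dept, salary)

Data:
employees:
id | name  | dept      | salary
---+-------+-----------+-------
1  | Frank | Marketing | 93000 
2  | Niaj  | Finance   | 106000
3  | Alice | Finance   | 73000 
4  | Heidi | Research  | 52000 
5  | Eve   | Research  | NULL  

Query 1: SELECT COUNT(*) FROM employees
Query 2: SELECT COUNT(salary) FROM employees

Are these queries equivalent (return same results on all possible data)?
No, not equivalent

Query 1 returns: [(5,)]
Query 2 returns: [(4,)]

Reason: COUNT(*) includes NULLs, COUNT(column) excludes them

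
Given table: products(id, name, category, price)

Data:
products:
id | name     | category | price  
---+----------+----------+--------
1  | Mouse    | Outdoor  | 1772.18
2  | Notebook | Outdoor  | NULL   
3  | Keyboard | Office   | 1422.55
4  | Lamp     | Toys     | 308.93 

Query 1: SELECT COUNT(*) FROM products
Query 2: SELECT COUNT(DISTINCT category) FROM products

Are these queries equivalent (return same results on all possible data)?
No, not equivalent

Query 1 returns: [(4,)]
Query 2 returns: [(3,)]

Reason: COUNT(*) counts rows, COUNT(DISTINCT category) counts unique categorys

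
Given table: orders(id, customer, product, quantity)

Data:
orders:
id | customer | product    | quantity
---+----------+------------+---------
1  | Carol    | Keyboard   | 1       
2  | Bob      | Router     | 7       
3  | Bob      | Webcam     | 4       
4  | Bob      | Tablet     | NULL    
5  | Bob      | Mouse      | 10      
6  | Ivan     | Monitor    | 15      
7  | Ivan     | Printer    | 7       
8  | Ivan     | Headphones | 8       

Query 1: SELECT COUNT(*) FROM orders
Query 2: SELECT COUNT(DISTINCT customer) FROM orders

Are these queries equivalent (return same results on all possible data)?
No, not equivalent

Query 1 returns: [(8,)]
Query 2 returns: [(3,)]

Reason: COUNT(*) counts rows, COUNT(DISTINCT customer) counts unique customers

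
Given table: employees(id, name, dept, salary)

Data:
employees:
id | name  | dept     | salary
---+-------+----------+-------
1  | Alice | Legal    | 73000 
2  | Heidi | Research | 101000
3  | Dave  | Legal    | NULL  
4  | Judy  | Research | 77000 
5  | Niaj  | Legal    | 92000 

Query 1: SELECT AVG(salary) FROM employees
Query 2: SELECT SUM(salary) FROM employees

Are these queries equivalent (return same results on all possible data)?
No, not equivalent

Query 1 returns: [(85750.0,)]
Query 2 returns: [(343000,)]

Reason: AVG vs SUM give different aggregate values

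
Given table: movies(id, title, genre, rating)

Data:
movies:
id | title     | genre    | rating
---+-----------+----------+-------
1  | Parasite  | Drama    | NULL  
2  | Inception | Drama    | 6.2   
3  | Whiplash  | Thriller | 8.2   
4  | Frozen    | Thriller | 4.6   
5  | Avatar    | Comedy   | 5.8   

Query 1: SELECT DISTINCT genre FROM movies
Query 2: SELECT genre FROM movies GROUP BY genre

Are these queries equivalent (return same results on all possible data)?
Yes, equivalent

Both queries return: [('Comedy',), ('Drama',), ('Thriller',)]

Reason: Both get unique genres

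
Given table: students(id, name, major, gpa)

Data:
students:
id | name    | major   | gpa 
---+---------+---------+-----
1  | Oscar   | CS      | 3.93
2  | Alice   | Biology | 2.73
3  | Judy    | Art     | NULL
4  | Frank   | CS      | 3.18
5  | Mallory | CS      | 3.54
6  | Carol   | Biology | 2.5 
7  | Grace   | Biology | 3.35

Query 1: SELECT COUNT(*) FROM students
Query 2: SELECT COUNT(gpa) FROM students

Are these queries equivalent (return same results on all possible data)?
No, not equivalent

Query 1 returns: [(7,)]
Query 2 returns: [(6,)]

Reason: COUNT(*) includes NULLs, COUNT(column) excludes them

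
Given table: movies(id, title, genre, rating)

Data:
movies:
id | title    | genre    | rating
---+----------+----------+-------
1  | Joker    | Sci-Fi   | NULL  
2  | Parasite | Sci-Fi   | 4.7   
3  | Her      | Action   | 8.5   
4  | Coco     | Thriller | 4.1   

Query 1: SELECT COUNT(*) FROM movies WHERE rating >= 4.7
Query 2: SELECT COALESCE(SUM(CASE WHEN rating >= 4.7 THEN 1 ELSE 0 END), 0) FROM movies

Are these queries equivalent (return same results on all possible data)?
Yes, equivalent

Both queries return: [(2,)]

Reason: COUNT with WHERE vs conditional SUM (COALESCE handles empty-table NULL)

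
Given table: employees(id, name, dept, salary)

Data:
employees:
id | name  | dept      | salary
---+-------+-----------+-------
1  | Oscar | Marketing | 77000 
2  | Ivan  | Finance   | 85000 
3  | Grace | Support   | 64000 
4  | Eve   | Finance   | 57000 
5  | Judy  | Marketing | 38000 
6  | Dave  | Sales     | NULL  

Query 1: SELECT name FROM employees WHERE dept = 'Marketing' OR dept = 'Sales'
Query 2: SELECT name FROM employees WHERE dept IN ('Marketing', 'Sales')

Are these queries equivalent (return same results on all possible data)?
Yes, equivalent

Both queries return: [('Dave',), ('Judy',), ('Oscar',)]

Reason: OR vs IN are equivalent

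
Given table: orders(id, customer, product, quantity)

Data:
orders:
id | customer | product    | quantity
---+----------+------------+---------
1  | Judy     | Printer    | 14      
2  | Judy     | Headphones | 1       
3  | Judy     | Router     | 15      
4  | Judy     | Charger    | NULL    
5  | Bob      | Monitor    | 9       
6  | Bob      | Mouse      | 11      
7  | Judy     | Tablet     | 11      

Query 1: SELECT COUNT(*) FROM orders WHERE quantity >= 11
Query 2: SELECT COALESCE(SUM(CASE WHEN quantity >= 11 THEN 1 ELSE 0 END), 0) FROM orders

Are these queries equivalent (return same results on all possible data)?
Yes, equivalent

Both queries return: [(4,)]

Reason: COUNT with WHERE vs conditional SUM (COALESCE handles empty-table NULL)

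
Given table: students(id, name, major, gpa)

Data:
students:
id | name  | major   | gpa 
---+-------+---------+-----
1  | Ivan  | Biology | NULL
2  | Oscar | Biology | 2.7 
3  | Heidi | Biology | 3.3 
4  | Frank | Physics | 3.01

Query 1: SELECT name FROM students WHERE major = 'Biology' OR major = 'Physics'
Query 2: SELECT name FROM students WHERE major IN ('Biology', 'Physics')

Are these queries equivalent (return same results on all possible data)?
Yes, equivalent

Both queries return: [('Frank',), ('Heidi',), ('Ivan',), ('Oscar',)]

Reason: OR vs IN are equivalent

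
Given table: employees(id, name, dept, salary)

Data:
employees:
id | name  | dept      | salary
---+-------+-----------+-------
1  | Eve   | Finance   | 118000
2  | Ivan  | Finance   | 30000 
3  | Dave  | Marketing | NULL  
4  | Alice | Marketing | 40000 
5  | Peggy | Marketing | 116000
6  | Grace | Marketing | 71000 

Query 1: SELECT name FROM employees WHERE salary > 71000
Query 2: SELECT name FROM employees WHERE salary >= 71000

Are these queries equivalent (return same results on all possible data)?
No, not equivalent

Query 1 returns: [('Eve',), ('Peggy',)]
Query 2 returns: [('Eve',), ('Peggy',), ('Grace',)]

Reason: > vs >= gives different results when salary = 71000 exists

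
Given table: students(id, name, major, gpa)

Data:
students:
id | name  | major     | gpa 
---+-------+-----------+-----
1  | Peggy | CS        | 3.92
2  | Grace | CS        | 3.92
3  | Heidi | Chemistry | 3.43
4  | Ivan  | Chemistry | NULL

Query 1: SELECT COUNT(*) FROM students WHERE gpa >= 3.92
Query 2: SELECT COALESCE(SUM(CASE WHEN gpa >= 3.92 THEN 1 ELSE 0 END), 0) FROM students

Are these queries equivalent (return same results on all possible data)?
Yes, equivalent

Both queries return: [(2,)]

Reason: COUNT with WHERE vs conditional SUM (COALESCE handles empty-table NULL)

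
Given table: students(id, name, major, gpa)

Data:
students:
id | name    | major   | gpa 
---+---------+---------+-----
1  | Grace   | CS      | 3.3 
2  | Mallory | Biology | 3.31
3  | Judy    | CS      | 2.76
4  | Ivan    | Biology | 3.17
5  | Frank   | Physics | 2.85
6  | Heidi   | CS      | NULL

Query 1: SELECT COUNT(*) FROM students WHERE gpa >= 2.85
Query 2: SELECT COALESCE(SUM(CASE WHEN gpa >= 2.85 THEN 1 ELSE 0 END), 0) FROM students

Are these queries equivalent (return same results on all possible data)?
Yes, equivalent

Both queries return: [(4,)]

Reason: COUNT with WHERE vs conditional SUM (COALESCE handles empty-table NULL)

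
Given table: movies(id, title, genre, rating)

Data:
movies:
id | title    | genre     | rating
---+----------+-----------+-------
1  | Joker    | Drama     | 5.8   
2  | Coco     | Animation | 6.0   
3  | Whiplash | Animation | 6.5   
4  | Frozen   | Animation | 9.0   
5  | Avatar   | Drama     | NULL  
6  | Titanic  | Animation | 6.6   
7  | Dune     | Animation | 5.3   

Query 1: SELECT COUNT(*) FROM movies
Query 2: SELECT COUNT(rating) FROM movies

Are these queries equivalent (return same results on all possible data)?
No, not equivalent

Query 1 returns: [(7,)]
Query 2 returns: [(6,)]

Reason: COUNT(*) includes NULLs, COUNT(column) excludes them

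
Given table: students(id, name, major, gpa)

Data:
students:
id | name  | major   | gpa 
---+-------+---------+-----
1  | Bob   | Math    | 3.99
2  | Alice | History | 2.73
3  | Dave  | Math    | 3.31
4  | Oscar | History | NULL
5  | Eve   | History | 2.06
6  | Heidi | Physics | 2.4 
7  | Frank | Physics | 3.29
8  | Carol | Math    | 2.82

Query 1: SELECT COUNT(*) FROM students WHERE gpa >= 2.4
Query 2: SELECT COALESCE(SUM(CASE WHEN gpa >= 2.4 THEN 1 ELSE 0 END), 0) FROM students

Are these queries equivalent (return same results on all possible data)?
Yes, equivalent

Both queries return: [(6,)]

Reason: COUNT with WHERE vs conditional SUM (COALESCE handles empty-table NULL)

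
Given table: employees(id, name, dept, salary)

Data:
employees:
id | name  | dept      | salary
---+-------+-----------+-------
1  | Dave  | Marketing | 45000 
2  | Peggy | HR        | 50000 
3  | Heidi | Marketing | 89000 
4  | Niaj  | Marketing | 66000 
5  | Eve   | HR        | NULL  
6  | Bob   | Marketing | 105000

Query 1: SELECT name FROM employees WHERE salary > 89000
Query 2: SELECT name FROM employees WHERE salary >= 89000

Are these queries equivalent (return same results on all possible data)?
No, not equivalent

Query 1 returns: [('Bob',)]
Query 2 returns: [('Heidi',), ('Bob',)]

Reason: > vs >= gives different results when salary = 89000 exists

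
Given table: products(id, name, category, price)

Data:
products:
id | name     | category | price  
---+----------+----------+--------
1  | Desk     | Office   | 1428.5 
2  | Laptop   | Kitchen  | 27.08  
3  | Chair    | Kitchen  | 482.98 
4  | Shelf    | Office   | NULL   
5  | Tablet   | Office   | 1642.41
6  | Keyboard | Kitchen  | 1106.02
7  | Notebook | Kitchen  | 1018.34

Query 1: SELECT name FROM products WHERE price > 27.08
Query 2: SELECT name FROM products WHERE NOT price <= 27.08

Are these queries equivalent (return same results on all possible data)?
Yes, equivalent

Both queries return: [('Chair',), ('Desk',), ('Keyboard',), ('Notebook',), ('Tablet',)]

Reason: Both filter price > 27.08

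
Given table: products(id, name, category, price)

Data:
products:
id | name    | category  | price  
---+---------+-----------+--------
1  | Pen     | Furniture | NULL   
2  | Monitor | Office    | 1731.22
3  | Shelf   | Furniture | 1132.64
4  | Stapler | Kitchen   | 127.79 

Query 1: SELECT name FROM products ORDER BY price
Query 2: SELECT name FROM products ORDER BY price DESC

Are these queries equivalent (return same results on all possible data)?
No, not equivalent

Query 1 returns: [('Pen',), ('Stapler',), ('Shelf',), ('Monitor',)]
Query 2 returns: [('Monitor',), ('Shelf',), ('Stapler',), ('Pen',)]

Reason: ASC vs DESC gives opposite ordering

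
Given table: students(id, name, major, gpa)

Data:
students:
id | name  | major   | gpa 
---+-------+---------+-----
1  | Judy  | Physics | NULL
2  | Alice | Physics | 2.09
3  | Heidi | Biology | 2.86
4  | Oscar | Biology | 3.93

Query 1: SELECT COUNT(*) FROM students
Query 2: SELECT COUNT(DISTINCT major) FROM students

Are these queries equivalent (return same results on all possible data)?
No, not equivalent

Query 1 returns: [(4,)]
Query 2 returns: [(2,)]

Reason: COUNT(*) counts rows, COUNT(DISTINCT major) counts unique majors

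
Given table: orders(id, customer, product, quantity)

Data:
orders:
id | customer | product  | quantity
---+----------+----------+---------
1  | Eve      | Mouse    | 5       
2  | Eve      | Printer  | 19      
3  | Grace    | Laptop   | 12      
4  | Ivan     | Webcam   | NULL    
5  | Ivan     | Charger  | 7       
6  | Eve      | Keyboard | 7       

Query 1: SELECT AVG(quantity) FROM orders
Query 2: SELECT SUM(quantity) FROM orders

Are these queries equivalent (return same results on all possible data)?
No, not equivalent

Query 1 returns: [(10.0,)]
Query 2 returns: [(50,)]

Reason: AVG vs SUM give different aggregate values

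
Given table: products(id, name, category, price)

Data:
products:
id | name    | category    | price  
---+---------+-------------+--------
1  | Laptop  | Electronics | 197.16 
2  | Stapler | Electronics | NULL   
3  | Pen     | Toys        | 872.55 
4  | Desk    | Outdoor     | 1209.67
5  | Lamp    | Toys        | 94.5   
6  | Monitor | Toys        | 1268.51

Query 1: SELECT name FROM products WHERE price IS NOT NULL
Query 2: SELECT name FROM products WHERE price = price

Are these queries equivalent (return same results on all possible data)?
Yes, equivalent

Both queries return: [('Desk',), ('Lamp',), ('Laptop',), ('Monitor',), ('Pen',)]

Reason: IS NOT NULL vs self-equality (both exclude NULLs)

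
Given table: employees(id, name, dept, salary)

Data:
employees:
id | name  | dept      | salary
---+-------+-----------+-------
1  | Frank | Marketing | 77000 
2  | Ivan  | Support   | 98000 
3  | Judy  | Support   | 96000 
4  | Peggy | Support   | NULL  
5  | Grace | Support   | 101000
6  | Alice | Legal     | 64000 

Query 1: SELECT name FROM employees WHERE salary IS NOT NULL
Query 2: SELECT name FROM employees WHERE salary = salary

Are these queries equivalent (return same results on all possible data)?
Yes, equivalent

Both queries return: [('Alice',), ('Frank',), ('Grace',), ('Ivan',), ('Judy',)]

Reason: IS NOT NULL vs self-equality (both exclude NULLs)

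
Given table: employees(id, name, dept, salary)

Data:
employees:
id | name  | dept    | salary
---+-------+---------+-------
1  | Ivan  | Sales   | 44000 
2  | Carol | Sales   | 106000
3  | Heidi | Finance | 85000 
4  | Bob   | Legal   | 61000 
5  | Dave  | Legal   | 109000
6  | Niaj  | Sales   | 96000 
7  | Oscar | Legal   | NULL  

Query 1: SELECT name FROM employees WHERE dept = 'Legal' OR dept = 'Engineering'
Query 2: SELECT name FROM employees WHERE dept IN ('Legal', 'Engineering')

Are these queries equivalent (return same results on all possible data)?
Yes, equivalent

Both queries return: [('Bob',), ('Dave',), ('Oscar',)]

Reason: OR vs IN are equivalent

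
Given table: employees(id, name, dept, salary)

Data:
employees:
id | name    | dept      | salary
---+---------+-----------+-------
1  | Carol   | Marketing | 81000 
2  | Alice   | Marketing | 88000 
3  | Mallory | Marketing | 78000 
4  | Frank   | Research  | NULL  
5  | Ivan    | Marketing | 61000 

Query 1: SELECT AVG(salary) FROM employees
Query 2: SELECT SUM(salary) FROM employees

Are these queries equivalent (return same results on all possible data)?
No, not equivalent

Query 1 returns: [(77000.0,)]
Query 2 returns: [(308000,)]

Reason: AVG vs SUM give different aggregate values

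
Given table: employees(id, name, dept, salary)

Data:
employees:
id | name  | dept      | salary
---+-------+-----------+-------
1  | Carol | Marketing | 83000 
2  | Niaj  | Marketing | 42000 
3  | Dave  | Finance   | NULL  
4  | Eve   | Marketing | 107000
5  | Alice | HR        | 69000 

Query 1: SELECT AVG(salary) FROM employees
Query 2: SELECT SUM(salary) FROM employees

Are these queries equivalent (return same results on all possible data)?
No, not equivalent

Query 1 returns: [(75250.0,)]
Query 2 returns: [(301000,)]

Reason: AVG vs SUM give different aggregate values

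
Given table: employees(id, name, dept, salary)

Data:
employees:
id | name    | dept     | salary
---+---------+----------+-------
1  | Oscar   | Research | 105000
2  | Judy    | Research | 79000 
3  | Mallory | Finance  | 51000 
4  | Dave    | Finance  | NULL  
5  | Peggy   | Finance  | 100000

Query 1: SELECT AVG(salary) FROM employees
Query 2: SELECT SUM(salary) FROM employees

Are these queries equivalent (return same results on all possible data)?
No, not equivalent

Query 1 returns: [(83750.0,)]
Query 2 returns: [(335000,)]

Reason: AVG vs SUM give different aggregate values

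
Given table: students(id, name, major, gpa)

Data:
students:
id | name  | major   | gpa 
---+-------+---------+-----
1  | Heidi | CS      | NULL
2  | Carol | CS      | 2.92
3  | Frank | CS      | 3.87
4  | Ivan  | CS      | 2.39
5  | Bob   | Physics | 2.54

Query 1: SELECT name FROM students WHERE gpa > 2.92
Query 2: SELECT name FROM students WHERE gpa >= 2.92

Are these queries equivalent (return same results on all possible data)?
No, not equivalent

Query 1 returns: [('Frank',)]
Query 2 returns: [('Carol',), ('Frank',)]

Reason: > vs >= gives different results when gpa = 2.92 exists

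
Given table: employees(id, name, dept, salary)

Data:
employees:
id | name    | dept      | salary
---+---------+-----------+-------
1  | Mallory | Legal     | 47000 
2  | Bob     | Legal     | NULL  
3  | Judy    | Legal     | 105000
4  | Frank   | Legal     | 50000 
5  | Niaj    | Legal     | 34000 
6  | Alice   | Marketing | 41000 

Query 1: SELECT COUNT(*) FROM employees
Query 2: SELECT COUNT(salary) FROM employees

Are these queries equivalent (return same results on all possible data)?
No, not equivalent

Query 1 returns: [(6,)]
Query 2 returns: [(5,)]

Reason: COUNT(*) includes NULLs, COUNT(column) excludes them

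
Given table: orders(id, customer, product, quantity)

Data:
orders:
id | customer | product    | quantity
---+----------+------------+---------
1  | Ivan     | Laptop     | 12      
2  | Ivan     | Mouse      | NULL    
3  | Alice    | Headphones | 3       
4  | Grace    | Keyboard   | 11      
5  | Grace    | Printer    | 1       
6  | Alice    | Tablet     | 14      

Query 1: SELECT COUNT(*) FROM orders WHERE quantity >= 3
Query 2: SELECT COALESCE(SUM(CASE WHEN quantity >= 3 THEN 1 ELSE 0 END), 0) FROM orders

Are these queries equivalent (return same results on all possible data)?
Yes, equivalent

Both queries return: [(4,)]

Reason: COUNT with WHERE vs conditional SUM (COALESCE handles empty-table NULL)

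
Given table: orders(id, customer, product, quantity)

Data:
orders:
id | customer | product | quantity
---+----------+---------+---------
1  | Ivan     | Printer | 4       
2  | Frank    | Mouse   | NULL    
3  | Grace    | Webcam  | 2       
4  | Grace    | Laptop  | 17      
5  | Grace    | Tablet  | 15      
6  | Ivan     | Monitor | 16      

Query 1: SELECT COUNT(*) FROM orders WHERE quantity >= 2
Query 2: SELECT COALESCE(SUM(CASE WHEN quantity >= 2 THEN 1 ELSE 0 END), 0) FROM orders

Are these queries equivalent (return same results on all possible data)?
Yes, equivalent

Both queries return: [(5,)]

Reason: COUNT with WHERE vs conditional SUM (COALESCE handles empty-table NULL)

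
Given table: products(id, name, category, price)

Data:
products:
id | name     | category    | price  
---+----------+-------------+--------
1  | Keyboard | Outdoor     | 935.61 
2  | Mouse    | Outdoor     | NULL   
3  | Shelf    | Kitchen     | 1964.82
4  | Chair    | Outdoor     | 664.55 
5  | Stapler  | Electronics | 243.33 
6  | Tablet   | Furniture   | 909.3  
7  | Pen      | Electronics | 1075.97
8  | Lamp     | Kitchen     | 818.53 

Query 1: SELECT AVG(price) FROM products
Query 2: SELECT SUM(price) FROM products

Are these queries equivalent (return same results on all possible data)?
No, not equivalent

Query 1 returns: [(944.5871428571428,)]
Query 2 returns: [(6612.11,)]

Reason: AVG vs SUM give different aggregate values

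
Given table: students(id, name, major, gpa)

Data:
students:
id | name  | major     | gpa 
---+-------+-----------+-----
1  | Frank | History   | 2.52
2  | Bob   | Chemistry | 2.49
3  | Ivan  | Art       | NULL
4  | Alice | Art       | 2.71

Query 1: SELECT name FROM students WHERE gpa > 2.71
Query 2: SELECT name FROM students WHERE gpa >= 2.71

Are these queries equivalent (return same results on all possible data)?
No, not equivalent

Query 1 returns: []
Query 2 returns: [('Alice',)]

Reason: > vs >= gives different results when gpa = 2.71 exists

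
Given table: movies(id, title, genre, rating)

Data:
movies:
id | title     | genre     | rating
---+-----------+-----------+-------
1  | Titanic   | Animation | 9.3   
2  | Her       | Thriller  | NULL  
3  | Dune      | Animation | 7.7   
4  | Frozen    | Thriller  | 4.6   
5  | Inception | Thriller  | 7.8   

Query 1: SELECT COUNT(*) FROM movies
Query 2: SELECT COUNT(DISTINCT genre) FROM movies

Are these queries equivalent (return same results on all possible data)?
No, not equivalent

Query 1 returns: [(5,)]
Query 2 returns: [(2,)]

Reason: COUNT(*) counts rows, COUNT(DISTINCT genre) counts unique genres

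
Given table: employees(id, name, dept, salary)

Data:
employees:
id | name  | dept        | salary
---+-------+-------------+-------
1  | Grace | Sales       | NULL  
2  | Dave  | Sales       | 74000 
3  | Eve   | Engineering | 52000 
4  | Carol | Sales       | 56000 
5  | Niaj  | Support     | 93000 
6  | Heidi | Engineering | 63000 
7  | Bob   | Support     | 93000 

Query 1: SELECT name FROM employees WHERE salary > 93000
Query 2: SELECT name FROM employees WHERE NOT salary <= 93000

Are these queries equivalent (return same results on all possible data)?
Yes, equivalent

Both queries return: []

Reason: Both filter salary > 93000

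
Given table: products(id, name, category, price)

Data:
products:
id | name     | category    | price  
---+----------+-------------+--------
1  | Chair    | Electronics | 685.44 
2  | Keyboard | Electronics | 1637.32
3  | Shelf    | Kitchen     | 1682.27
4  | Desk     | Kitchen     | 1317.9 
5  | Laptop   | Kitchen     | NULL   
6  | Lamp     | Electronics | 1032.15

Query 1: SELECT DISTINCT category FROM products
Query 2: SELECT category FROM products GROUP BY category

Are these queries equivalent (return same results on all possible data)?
Yes, equivalent

Both queries return: [('Electronics',), ('Kitchen',)]

Reason: Both get unique categorys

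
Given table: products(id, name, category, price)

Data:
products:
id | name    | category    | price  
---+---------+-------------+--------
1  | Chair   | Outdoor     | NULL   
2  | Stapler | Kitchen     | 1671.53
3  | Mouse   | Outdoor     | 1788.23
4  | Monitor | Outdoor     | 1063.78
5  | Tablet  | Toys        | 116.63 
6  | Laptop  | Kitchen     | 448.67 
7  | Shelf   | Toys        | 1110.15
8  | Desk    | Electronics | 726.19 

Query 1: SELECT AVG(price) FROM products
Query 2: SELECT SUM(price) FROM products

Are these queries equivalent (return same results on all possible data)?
No, not equivalent

Query 1 returns: [(989.3114285714286,)]
Query 2 returns: [(6925.18,)]

Reason: AVG vs SUM give different aggregate values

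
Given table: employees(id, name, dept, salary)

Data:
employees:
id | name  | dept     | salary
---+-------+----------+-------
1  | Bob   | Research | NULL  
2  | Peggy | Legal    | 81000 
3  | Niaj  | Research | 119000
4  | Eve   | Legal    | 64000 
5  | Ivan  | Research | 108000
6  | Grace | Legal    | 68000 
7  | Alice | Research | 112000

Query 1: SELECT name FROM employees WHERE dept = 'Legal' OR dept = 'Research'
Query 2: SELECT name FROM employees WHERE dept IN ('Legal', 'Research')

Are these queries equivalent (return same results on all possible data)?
Yes, equivalent

Both queries return: [('Alice',), ('Bob',), ('Eve',), ('Grace',), ('Ivan',), ('Niaj',), ('Peggy',)]

Reason: OR vs IN are equivalent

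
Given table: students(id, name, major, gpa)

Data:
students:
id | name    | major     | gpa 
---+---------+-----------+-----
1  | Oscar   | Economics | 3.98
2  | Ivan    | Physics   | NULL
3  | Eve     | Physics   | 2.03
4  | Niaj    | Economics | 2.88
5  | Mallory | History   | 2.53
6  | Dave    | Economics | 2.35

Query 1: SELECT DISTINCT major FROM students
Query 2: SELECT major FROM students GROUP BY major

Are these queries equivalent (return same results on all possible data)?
Yes, equivalent

Both queries return: [('Economics',), ('History',), ('Physics',)]

Reason: Both get unique majors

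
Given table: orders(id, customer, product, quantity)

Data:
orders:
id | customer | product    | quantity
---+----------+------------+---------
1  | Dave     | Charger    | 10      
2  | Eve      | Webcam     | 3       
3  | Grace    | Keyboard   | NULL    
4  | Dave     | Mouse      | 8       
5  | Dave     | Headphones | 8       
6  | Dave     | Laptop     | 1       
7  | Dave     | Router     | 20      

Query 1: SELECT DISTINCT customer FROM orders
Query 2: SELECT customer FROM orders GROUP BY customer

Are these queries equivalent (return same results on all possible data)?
Yes, equivalent

Both queries return: [('Dave',), ('Eve',), ('Grace',)]

Reason: Both get unique customers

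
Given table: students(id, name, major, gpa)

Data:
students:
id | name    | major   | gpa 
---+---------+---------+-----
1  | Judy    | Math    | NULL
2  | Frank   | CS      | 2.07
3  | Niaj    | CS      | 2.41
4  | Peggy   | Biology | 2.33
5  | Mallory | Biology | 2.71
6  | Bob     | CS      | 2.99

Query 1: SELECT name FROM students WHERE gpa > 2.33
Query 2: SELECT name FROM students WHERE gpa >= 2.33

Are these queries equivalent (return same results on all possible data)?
No, not equivalent

Query 1 returns: [('Niaj',), ('Mallory',), ('Bob',)]
Query 2 returns: [('Niaj',), ('Peggy',), ('Mallory',), ('Bob',)]

Reason: > vs >= gives different results when gpa = 2.33 exists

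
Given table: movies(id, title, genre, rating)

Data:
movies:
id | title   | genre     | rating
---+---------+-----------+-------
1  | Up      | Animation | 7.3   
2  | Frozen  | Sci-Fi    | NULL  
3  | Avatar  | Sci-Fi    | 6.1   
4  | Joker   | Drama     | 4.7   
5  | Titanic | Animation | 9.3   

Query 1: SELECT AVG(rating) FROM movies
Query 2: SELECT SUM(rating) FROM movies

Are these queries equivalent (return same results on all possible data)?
No, not equivalent

Query 1 returns: [(6.85,)]
Query 2 returns: [(27.4,)]

Reason: AVG vs SUM give different aggregate values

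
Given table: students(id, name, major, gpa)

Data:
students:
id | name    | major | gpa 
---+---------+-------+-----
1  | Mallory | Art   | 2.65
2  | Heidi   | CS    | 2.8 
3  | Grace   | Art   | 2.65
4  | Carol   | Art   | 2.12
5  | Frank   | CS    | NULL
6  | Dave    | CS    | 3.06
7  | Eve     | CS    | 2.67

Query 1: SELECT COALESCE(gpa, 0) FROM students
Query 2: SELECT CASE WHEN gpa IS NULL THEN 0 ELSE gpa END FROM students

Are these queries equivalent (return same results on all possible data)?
Yes, equivalent

Both queries return: [(0,), (2.12,), (2.65,), (2.65,), (2.67,), (2.8,), (3.06,)]

Reason: COALESCE vs CASE for NULL handling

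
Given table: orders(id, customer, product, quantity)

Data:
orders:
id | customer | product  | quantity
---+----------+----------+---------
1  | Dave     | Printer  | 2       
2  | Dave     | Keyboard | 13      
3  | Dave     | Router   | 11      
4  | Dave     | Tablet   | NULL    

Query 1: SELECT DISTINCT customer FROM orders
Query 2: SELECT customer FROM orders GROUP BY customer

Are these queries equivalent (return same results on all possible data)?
Yes, equivalent

Both queries return: [('Dave',)]

Reason: Both get unique customers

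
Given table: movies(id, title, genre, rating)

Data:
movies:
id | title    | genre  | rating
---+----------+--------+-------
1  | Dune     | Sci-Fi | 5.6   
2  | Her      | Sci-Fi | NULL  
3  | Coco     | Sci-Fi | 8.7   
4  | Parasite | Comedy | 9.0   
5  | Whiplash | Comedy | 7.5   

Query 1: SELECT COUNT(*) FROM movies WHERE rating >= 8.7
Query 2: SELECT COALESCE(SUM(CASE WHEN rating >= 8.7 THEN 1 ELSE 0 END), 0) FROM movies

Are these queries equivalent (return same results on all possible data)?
Yes, equivalent

Both queries return: [(2,)]

Reason: COUNT with WHERE vs conditional SUM (COALESCE handles empty-table NULL)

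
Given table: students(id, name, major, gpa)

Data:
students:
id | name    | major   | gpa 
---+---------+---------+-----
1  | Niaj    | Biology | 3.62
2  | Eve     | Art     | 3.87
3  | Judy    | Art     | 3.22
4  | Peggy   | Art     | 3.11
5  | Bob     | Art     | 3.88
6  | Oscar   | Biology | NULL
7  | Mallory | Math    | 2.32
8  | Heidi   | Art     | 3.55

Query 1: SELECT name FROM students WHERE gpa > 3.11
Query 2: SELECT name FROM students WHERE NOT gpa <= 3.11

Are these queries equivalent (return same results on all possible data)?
Yes, equivalent

Both queries return: [('Bob',), ('Eve',), ('Heidi',), ('Judy',), ('Niaj',)]

Reason: Both filter gpa > 3.11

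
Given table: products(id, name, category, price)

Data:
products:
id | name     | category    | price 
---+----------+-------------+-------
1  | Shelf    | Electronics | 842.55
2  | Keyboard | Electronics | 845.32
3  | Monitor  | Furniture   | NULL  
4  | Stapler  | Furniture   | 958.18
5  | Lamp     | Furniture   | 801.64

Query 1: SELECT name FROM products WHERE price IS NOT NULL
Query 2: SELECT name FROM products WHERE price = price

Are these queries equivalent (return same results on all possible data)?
Yes, equivalent

Both queries return: [('Keyboard',), ('Lamp',), ('Shelf',), ('Stapler',)]

Reason: IS NOT NULL vs self-equality (both exclude NULLs)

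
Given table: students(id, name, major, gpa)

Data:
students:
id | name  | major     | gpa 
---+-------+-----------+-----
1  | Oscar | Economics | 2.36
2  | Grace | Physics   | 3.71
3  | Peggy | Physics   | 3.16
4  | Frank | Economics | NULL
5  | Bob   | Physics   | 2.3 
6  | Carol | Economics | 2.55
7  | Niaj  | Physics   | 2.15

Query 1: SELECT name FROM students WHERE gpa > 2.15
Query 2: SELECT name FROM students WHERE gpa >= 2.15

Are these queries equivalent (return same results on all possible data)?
No, not equivalent

Query 1 returns: [('Oscar',), ('Grace',), ('Peggy',), ('Bob',), ('Carol',)]
Query 2 returns: [('Oscar',), ('Grace',), ('Peggy',), ('Bob',), ('Carol',), ('Niaj',)]

Reason: > vs >= gives different results when gpa = 2.15 exists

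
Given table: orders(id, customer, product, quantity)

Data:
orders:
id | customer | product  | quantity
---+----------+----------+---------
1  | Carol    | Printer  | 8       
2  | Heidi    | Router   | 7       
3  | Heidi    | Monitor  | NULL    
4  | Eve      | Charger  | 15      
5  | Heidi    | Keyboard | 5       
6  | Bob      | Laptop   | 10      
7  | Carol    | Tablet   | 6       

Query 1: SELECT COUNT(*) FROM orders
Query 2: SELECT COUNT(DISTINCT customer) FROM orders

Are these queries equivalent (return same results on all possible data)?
No, not equivalent

Query 1 returns: [(7,)]
Query 2 returns: [(4,)]

Reason: COUNT(*) counts rows, COUNT(DISTINCT customer) counts unique customers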